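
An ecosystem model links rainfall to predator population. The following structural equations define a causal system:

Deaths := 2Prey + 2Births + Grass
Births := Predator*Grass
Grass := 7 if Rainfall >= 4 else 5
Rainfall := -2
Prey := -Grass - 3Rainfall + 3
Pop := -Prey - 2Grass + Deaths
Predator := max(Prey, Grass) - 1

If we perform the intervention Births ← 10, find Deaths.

33

The intervention breaks the incoming arrows to Births: Births := Predator*Grass no longer applies, and Births = 10.
Grass = 7 if Rainfall >= 4 else 5  [with Rainfall=-2]  = 5
Prey = -Grass - 3Rainfall + 3  [with Grass=5, Rainfall=-2]  = 4
Deaths = 2Prey + 2Births + Grass  [with Prey=4, Births=10, Grass=5]  = 33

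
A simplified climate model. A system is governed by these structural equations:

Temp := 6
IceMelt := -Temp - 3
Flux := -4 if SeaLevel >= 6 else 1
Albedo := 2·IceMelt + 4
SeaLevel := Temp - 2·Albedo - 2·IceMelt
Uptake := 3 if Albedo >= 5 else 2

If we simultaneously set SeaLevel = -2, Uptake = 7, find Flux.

Setting SeaLevel = -2, Uptake = 7 by intervention discards those variables' equations.
Flux = -4 if SeaLevel >= 6 else 1  [with SeaLevel=-2]  = 1

1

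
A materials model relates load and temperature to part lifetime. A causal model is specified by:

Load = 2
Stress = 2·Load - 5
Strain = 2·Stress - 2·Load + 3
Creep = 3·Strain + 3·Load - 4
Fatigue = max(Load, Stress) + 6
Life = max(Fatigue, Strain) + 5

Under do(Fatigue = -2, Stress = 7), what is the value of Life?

The joint intervention fixes Fatigue = -2, Stress = 7, removing each variable's own equation.
Strain = 2·Stress - 2·Load + 3  [with Stress=7, Load=2]  = 13
Life = max(Fatigue, Strain) + 5  [with Fatigue=-2, Strain=13]  = 18

18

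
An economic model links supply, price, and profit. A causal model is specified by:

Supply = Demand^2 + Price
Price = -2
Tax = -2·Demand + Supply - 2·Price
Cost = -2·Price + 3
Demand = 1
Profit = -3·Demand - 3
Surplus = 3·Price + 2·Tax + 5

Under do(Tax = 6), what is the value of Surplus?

Under do(Tax=6), the mechanism Tax = -2·Demand + Supply - 2·Price is discarded; Tax is fixed at 6.
Surplus = 3·Price + 2·Tax + 5  [with Price=-2, Tax=6]  = 11

11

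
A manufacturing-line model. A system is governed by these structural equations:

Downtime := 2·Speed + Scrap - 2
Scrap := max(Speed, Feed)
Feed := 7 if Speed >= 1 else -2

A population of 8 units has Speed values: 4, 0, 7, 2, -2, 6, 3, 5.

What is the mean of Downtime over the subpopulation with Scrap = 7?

14

Conditioning on Scrap=7 selects the 6 unit(s) with Speed ∈ {4, 7, 2, 6, 3, 5}. Their Downtime values: 13, 19, 9, 17, 11, 15. Mean = 14.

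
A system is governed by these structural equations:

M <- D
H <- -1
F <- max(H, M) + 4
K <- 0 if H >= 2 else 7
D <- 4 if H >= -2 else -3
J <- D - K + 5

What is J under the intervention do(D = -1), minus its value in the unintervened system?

Under do(D=-1), the mechanism D <- 4 if H >= -2 else -3 is discarded; D is fixed at -1.
K = 0 if H >= 2 else 7  [with H=-1]  = 7
J = D - K + 5  [with D=-1, K=7]  = -3
Without intervention: D = 4 if H >= -2 else -3  [with H=-1]  = 4; K = 0 if H >= 2 else 7  [with H=-1]  = 7; J = D - K + 5  [with D=4, K=7]  = 2.
Change = -3 − 2 = -5.

-5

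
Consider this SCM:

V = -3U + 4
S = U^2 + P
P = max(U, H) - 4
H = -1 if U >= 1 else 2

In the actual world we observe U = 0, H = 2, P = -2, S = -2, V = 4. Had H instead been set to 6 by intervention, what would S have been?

Under do(H=6), the mechanism H = -1 if U >= 1 else 2 is discarded; H is fixed at 6.
P = max(U, H) - 4  [with U=0, H=6]  = 2
S = U^2 + P  [with U=0, P=2]  = 2

2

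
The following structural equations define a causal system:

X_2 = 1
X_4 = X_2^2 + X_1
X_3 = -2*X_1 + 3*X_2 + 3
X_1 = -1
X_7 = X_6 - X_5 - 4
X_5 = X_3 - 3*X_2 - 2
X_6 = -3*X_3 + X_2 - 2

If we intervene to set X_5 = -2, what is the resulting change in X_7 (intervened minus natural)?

5

Under do(X_5=-2), the mechanism X_5 = X_3 - 3*X_2 - 2 is discarded; X_5 is fixed at -2.
X_3 = -2*X_1 + 3*X_2 + 3  [with X_1=-1, X_2=1]  = 8
X_6 = -3*X_3 + X_2 - 2  [with X_3=8, X_2=1]  = -25
X_7 = X_6 - X_5 - 4  [with X_6=-25, X_5=-2]  = -27
Without intervention: X_3 = -2*X_1 + 3*X_2 + 3  [with X_1=-1, X_2=1]  = 8; X_5 = X_3 - 3*X_2 - 2  [with X_3=8, X_2=1]  = 3; X_6 = -3*X_3 + X_2 - 2  [with X_3=8, X_2=1]  = -25; X_7 = X_6 - X_5 - 4  [with X_6=-25, X_5=3]  = -32.
Change = -27 − (-32) = 5.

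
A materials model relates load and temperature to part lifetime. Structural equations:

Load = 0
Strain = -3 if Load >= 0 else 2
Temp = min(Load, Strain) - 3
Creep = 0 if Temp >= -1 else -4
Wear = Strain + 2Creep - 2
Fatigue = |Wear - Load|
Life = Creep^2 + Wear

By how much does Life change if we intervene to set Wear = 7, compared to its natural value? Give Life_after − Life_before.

Under do(Wear=7), the mechanism Wear = Strain + 2Creep - 2 is discarded; Wear is fixed at 7.
Strain = -3 if Load >= 0 else 2  [with Load=0]  = -3
Temp = min(Load, Strain) - 3  [with Load=0, Strain=-3]  = -6
Creep = 0 if Temp >= -1 else -4  [with Temp=-6]  = -4
Life = Creep^2 + Wear  [with Creep=-4, Wear=7]  = 23
Without intervention: Strain = -3 if Load >= 0 else 2  [with Load=0]  = -3; Temp = min(Load, Strain) - 3  [with Load=0, Strain=-3]  = -6; Creep = 0 if Temp >= -1 else -4  [with Temp=-6]  = -4; Wear = Strain + 2Creep - 2  [with Strain=-3, Creep=-4]  = -13; Life = Creep^2 + Wear  [with Creep=-4, Wear=-13]  = 3.
Change = 23 − 3 = 20.

20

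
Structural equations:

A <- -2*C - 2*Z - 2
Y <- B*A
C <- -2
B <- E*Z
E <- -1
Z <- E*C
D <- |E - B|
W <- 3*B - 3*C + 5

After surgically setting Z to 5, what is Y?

The intervention breaks the incoming arrows to Z: Z <- E*C no longer applies, and Z = 5.
B = E*Z  [with E=-1, Z=5]  = -5
A = -2*C - 2*Z - 2  [with C=-2, Z=5]  = -8
Y = B*A  [with B=-5, A=-8]  = 40

40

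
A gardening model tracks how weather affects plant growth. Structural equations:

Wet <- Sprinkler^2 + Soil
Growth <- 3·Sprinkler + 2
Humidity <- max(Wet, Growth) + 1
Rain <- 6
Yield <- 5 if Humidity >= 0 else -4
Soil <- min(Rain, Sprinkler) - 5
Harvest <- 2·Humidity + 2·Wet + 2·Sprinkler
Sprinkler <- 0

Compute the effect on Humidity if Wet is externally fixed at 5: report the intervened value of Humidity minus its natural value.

Under do(Wet=5), the mechanism Wet <- Sprinkler^2 + Soil is discarded; Wet is fixed at 5.
Growth = 3·Sprinkler + 2  [with Sprinkler=0]  = 2
Humidity = max(Wet, Growth) + 1  [with Wet=5, Growth=2]  = 6
Without intervention: Soil = min(Rain, Sprinkler) - 5  [with Rain=6, Sprinkler=0]  = -5; Wet = Sprinkler^2 + Soil  [with Sprinkler=0, Soil=-5]  = -5; Growth = 3·Sprinkler + 2  [with Sprinkler=0]  = 2; Humidity = max(Wet, Growth) + 1  [with Wet=-5, Growth=2]  = 3.
Change = 6 − 3 = 3.

3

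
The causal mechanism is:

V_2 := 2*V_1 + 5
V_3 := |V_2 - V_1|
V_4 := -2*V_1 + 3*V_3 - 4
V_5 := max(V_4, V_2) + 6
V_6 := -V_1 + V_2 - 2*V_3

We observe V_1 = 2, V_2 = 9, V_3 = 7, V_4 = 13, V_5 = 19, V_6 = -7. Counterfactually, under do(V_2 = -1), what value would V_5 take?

7

do(V_2=-1) replaces the equation V_2 := 2*V_1 + 5 with the constant V_2 = -1.
V_3 = |V_2 - V_1|  [with V_2=-1, V_1=2]  = 3
V_4 = -2*V_1 + 3*V_3 - 4  [with V_1=2, V_3=3]  = 1
V_5 = max(V_4, V_2) + 6  [with V_4=1, V_2=-1]  = 7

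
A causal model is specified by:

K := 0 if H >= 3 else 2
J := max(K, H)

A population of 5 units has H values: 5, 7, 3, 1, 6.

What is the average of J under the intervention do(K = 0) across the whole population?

4.4

The intervention sets K=0 in all 5 units regardless of H. Recomputing J per unit gives 5, 7, 3, 1, 6; average 4.4.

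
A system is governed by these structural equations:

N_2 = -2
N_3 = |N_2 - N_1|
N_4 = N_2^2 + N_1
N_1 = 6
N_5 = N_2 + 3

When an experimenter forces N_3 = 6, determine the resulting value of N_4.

10

The intervention breaks the incoming arrows to N_3: N_3 = |N_2 - N_1| no longer applies, and N_3 = 6.
N_4 is not downstream of the intervention, so its value is determined by the original equations.
N_4 = N_2^2 + N_1  [with N_2=-2, N_1=6]  = 10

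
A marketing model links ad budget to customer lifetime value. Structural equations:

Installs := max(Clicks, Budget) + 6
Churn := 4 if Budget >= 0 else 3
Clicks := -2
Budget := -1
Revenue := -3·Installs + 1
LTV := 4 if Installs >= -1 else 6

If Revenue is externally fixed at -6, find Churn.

The intervention breaks the incoming arrows to Revenue: Revenue := -3·Installs + 1 no longer applies, and Revenue = -6.
Since Churn is not a descendant of the intervened variable, it is unaffected.
Churn = 4 if Budget >= 0 else 3  [with Budget=-1]  = 3

3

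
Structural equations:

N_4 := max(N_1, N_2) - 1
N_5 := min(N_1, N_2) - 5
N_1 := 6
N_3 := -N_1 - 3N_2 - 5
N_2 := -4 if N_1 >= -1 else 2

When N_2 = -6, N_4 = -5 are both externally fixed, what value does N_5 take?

Setting N_2 = -6, N_4 = -5 by intervention discards those variables' equations.
N_5 = min(N_1, N_2) - 5  [with N_1=6, N_2=-6]  = -11

-11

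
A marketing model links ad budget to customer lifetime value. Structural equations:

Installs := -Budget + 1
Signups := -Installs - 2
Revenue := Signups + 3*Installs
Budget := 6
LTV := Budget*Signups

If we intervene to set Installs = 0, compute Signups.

The intervention breaks the incoming arrows to Installs: Installs := -Budget + 1 no longer applies, and Installs = 0.
Signups = -Installs - 2  [with Installs=0]  = -2

-2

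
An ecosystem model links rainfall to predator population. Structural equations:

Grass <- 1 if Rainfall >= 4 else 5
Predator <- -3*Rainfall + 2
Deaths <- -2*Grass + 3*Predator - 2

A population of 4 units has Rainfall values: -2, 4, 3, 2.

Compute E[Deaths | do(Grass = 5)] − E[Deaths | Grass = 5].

The intervention sets Grass=5 in all 4 units regardless of Rainfall. Recomputing Deaths per unit gives 12, -42, -33, -24; average -21.75.
Conditioning on Grass=5 selects the 3 unit(s) with Rainfall ∈ {-2, 3, 2}. Their Deaths values: 12, -33, -24. Mean = -15.
Difference = -21.75 − (-15) = -6.75.

-6.75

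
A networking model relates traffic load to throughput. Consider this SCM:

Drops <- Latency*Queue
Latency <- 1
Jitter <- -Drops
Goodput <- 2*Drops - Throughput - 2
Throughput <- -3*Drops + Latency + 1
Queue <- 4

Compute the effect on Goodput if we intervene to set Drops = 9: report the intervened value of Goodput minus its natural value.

The intervention breaks the incoming arrows to Drops: Drops <- Latency*Queue no longer applies, and Drops = 9.
Throughput = -3*Drops + Latency + 1  [with Drops=9, Latency=1]  = -25
Goodput = 2*Drops - Throughput - 2  [with Drops=9, Throughput=-25]  = 41
Without intervention: Drops = Latency*Queue  [with Latency=1, Queue=4]  = 4; Throughput = -3*Drops + Latency + 1  [with Drops=4, Latency=1]  = -10; Goodput = 2*Drops - Throughput - 2  [with Drops=4, Throughput=-10]  = 16.
Change = 41 − 16 = 25.

25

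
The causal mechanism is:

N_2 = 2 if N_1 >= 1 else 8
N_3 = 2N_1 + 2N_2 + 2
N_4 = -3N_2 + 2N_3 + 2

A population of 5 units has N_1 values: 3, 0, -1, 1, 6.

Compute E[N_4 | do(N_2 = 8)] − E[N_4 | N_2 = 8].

9.2

Under do(N_2=8), N_2's equation is replaced by N_2=8 for every unit. Per-unit N_4: 26, 14, 10, 18, 38. Mean = 21.2.
Observing N_2=8 restricts to units where N_2's equation naturally yields 8: N_1 ∈ {0, -1}. In that subpopulation N_4 = 14, 10, mean 12.
Difference = 21.2 − 12 = 9.2.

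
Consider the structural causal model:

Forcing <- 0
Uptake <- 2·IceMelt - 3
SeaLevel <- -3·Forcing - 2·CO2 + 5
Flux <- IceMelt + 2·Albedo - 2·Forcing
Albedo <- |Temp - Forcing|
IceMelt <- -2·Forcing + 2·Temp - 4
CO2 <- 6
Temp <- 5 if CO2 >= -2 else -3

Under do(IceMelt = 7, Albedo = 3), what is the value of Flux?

13

Under do(IceMelt = 7, Albedo = 3), each intervened variable's structural equation is replaced by its fixed value.
Flux = IceMelt + 2·Albedo - 2·Forcing  [with IceMelt=7, Albedo=3, Forcing=0]  = 13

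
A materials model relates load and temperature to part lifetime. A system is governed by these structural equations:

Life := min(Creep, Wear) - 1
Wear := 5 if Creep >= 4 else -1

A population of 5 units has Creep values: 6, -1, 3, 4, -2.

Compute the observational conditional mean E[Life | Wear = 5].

3.5

Observing Wear=5 restricts to units where Wear's equation naturally yields 5: Creep ∈ {6, 4}. In that subpopulation Life = 4, 3, mean 3.5.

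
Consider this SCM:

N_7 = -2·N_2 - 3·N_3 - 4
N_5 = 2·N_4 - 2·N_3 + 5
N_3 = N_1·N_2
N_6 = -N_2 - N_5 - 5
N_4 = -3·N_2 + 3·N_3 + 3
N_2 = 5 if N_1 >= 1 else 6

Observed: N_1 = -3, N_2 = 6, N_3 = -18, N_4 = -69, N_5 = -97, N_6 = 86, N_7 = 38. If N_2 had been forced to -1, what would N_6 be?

-33

Under do(N_2=-1), the mechanism N_2 = 5 if N_1 >= 1 else 6 is discarded; N_2 is fixed at -1.
N_3 = N_1·N_2  [with N_1=-3, N_2=-1]  = 3
N_4 = -3·N_2 + 3·N_3 + 3  [with N_2=-1, N_3=3]  = 15
N_5 = 2·N_4 - 2·N_3 + 5  [with N_4=15, N_3=3]  = 29
N_6 = -N_2 - N_5 - 5  [with N_2=-1, N_5=29]  = -33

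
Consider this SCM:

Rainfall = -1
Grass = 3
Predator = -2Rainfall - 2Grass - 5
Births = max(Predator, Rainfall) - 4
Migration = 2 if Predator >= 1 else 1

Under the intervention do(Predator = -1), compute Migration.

do(Predator=-1) replaces the equation Predator = -2Rainfall - 2Grass - 5 with the constant Predator = -1.
Migration = 2 if Predator >= 1 else 1  [with Predator=-1]  = 1

1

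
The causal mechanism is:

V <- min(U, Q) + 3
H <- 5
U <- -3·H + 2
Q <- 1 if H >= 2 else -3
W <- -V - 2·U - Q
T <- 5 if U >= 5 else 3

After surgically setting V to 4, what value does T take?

Intervening sets V = 4 and removes its equation (V <- min(U, Q) + 3).
No directed path runs from V to T, so T keeps its natural value.
U = -3·H + 2  [with H=5]  = -13
T = 5 if U >= 5 else 3  [with U=-13]  = 3

3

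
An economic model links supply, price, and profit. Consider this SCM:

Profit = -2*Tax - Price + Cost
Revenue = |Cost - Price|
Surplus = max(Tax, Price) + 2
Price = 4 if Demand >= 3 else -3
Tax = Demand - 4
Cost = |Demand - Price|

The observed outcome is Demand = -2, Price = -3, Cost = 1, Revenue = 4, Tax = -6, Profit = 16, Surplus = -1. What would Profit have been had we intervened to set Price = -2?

14

Under do(Price=-2), the mechanism Price = 4 if Demand >= 3 else -3 is discarded; Price is fixed at -2.
Cost = |Demand - Price|  [with Demand=-2, Price=-2]  = 0
Tax = Demand - 4  [with Demand=-2]  = -6
Profit = -2*Tax - Price + Cost  [with Tax=-6, Price=-2, Cost=0]  = 14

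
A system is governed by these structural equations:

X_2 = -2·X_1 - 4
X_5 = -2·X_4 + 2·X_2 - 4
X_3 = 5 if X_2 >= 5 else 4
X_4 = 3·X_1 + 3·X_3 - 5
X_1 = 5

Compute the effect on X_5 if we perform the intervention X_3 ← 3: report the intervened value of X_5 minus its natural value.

6

do(X_3=3) replaces the equation X_3 = 5 if X_2 >= 5 else 4 with the constant X_3 = 3.
X_2 = -2·X_1 - 4  [with X_1=5]  = -14
X_4 = 3·X_1 + 3·X_3 - 5  [with X_1=5, X_3=3]  = 19
X_5 = -2·X_4 + 2·X_2 - 4  [with X_4=19, X_2=-14]  = -70
Without intervention: X_2 = -2·X_1 - 4  [with X_1=5]  = -14; X_3 = 5 if X_2 >= 5 else 4  [with X_2=-14]  = 4; X_4 = 3·X_1 + 3·X_3 - 5  [with X_1=5, X_3=4]  = 22; X_5 = -2·X_4 + 2·X_2 - 4  [with X_4=22, X_2=-14]  = -76.
Change = -70 − (-76) = 6.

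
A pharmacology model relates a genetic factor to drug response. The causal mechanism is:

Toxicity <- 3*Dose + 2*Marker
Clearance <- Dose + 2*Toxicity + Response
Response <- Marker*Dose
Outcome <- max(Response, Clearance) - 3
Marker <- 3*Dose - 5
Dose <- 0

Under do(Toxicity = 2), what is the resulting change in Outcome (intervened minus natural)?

4

Under do(Toxicity=2), the mechanism Toxicity <- 3*Dose + 2*Marker is discarded; Toxicity is fixed at 2.
Marker = 3*Dose - 5  [with Dose=0]  = -5
Response = Marker*Dose  [with Marker=-5, Dose=0]  = 0
Clearance = Dose + 2*Toxicity + Response  [with Dose=0, Toxicity=2, Response=0]  = 4
Outcome = max(Response, Clearance) - 3  [with Response=0, Clearance=4]  = 1
Without intervention: Marker = 3*Dose - 5  [with Dose=0]  = -5; Response = Marker*Dose  [with Marker=-5, Dose=0]  = 0; Toxicity = 3*Dose + 2*Marker  [with Dose=0, Marker=-5]  = -10; Clearance = Dose + 2*Toxicity + Response  [with Dose=0, Toxicity=-10, Response=0]  = -20; Outcome = max(Response, Clearance) - 3  [with Response=0, Clearance=-20]  = -3.
Change = 1 − (-3) = 4.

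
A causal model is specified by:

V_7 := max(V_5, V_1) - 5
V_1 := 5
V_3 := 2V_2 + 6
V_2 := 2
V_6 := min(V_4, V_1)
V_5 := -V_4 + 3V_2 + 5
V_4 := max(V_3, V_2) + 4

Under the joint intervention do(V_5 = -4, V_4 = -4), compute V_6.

Setting V_5 = -4, V_4 = -4 by intervention discards those variables' equations.
V_6 = min(V_4, V_1)  [with V_4=-4, V_1=5]  = -4

-4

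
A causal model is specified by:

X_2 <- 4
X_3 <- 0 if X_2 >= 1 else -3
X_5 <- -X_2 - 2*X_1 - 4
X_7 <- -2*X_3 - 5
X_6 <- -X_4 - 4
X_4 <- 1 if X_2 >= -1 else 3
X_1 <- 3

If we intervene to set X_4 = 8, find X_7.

-5

The intervention breaks the incoming arrows to X_4: X_4 <- 1 if X_2 >= -1 else 3 no longer applies, and X_4 = 8.
No directed path runs from X_4 to X_7, so X_7 keeps its natural value.
X_3 = 0 if X_2 >= 1 else -3  [with X_2=4]  = 0
X_7 = -2*X_3 - 5  [with X_3=0]  = -5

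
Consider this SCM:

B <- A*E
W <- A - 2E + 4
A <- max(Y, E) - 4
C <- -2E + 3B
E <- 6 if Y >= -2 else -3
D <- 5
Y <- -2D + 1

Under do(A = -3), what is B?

Intervening sets A = -3 and removes its equation (A <- max(Y, E) - 4).
Y = -2D + 1  [with D=5]  = -9
E = 6 if Y >= -2 else -3  [with Y=-9]  = -3
B = A*E  [with A=-3, E=-3]  = 9

9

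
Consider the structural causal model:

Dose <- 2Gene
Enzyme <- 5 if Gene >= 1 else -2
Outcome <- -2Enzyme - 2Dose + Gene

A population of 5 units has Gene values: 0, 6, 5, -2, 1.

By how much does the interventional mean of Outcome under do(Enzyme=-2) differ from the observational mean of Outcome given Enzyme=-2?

-9

do(Enzyme=-2) breaks Enzyme's dependence on Gene. With Enzyme=-2 fixed, Outcome across the units is 4, -14, -11, 10, 1, mean -2.
Conditioning on Enzyme=-2 selects the 2 unit(s) with Gene ∈ {0, -2}. Their Outcome values: 4, 10. Mean = 7.
Difference = -2 − 7 = -9.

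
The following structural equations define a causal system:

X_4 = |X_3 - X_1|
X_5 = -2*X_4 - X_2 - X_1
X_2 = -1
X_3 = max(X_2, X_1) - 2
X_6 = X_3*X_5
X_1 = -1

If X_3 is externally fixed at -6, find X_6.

The intervention breaks the incoming arrows to X_3: X_3 = max(X_2, X_1) - 2 no longer applies, and X_3 = -6.
X_4 = |X_3 - X_1|  [with X_3=-6, X_1=-1]  = 5
X_5 = -2*X_4 - X_2 - X_1  [with X_4=5, X_2=-1, X_1=-1]  = -8
X_6 = X_3*X_5  [with X_3=-6, X_5=-8]  = 48

48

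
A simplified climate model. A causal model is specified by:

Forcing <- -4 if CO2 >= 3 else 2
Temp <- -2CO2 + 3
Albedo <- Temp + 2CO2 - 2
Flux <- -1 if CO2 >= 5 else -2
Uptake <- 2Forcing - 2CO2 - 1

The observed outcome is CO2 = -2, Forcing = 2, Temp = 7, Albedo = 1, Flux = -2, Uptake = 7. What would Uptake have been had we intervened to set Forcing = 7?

17

Under do(Forcing=7), the mechanism Forcing <- -4 if CO2 >= 3 else 2 is discarded; Forcing is fixed at 7.
Uptake = 2Forcing - 2CO2 - 1  [with Forcing=7, CO2=-2]  = 17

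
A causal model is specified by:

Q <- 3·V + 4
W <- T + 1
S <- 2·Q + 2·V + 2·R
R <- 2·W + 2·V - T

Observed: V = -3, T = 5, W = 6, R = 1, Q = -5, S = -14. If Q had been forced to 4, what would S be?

The intervention breaks the incoming arrows to Q: Q <- 3·V + 4 no longer applies, and Q = 4.
W = T + 1  [with T=5]  = 6
R = 2·W + 2·V - T  [with W=6, V=-3, T=5]  = 1
S = 2·Q + 2·V + 2·R  [with Q=4, V=-3, R=1]  = 4

4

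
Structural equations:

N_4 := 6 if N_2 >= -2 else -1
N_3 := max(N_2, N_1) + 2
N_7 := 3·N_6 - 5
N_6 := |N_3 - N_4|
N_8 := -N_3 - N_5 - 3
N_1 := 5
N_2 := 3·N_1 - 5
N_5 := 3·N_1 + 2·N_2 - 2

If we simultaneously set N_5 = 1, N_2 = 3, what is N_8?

Under do(N_5 = 1, N_2 = 3), each intervened variable's structural equation is replaced by its fixed value.
N_3 = max(N_2, N_1) + 2  [with N_2=3, N_1=5]  = 7
N_8 = -N_3 - N_5 - 3  [with N_3=7, N_5=1]  = -11

-11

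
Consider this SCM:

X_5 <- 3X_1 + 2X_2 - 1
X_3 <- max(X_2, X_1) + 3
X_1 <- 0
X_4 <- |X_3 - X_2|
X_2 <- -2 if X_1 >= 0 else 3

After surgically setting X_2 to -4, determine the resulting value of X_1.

0

Under do(X_2=-4), the mechanism X_2 <- -2 if X_1 >= 0 else 3 is discarded; X_2 is fixed at -4.
X_1 is not downstream of the intervention, so its value is determined by the original equations.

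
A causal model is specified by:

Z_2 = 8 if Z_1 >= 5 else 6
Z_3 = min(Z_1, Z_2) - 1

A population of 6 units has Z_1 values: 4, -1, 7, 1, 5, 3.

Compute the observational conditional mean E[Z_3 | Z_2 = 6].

0.75

Observing Z_2=6 restricts to units where Z_2's equation naturally yields 6: Z_1 ∈ {4, -1, 1, 3}. In that subpopulation Z_3 = 3, -2, 0, 2, mean 0.75.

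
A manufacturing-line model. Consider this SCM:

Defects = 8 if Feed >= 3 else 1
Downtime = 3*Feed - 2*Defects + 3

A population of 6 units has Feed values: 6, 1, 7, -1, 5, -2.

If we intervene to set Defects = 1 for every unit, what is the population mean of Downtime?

9

The intervention sets Defects=1 in all 6 units regardless of Feed. Recomputing Downtime per unit gives 19, 4, 22, -2, 16, -5; average 9.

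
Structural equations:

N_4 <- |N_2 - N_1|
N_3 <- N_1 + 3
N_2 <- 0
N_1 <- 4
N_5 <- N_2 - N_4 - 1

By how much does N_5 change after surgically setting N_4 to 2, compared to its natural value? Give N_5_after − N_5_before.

Intervening sets N_4 = 2 and removes its equation (N_4 <- |N_2 - N_1|).
N_5 = N_2 - N_4 - 1  [with N_2=0, N_4=2]  = -3
Without intervention: N_4 = |N_2 - N_1|  [with N_2=0, N_1=4]  = 4; N_5 = N_2 - N_4 - 1  [with N_2=0, N_4=4]  = -5.
Change = -3 − (-5) = 2.

2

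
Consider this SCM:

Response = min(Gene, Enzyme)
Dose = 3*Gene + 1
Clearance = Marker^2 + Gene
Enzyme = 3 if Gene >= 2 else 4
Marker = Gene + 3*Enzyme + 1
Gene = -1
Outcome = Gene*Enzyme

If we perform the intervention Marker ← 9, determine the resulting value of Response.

Intervening sets Marker = 9 and removes its equation (Marker = Gene + 3*Enzyme + 1).
No directed path runs from Marker to Response, so Response keeps its natural value.
Enzyme = 3 if Gene >= 2 else 4  [with Gene=-1]  = 4
Response = min(Gene, Enzyme)  [with Gene=-1, Enzyme=4]  = -1

-1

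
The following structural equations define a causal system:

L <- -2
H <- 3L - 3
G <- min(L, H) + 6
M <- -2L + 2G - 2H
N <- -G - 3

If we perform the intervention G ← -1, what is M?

20

The intervention breaks the incoming arrows to G: G <- min(L, H) + 6 no longer applies, and G = -1.
H = 3L - 3  [with L=-2]  = -9
M = -2L + 2G - 2H  [with L=-2, G=-1, H=-9]  = 20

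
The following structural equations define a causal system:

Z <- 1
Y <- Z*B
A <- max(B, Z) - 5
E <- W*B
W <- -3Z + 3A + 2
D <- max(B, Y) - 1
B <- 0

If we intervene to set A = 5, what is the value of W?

Intervening sets A = 5 and removes its equation (A <- max(B, Z) - 5).
W = -3Z + 3A + 2  [with Z=1, A=5]  = 14

14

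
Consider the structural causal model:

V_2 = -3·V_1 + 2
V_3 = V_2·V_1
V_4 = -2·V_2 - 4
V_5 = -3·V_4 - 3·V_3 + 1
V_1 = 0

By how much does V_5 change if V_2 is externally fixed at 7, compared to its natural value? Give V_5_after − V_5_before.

30

do(V_2=7) replaces the equation V_2 = -3·V_1 + 2 with the constant V_2 = 7.
V_3 = V_2·V_1  [with V_2=7, V_1=0]  = 0
V_4 = -2·V_2 - 4  [with V_2=7]  = -18
V_5 = -3·V_4 - 3·V_3 + 1  [with V_4=-18, V_3=0]  = 55
Without intervention: V_2 = -3·V_1 + 2  [with V_1=0]  = 2; V_3 = V_2·V_1  [with V_2=2, V_1=0]  = 0; V_4 = -2·V_2 - 4  [with V_2=2]  = -8; V_5 = -3·V_4 - 3·V_3 + 1  [with V_4=-8, V_3=0]  = 25.
Change = 55 − 25 = 30.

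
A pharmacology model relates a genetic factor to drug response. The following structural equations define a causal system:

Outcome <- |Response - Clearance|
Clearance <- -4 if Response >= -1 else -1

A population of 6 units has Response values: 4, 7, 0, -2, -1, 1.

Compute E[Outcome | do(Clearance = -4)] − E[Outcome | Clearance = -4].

-0.7

do(Clearance=-4) breaks Clearance's dependence on Response. With Clearance=-4 fixed, Outcome across the units is 8, 11, 4, 2, 3, 5, mean 5.5.
E[Outcome|Clearance=-4] averages over only the 5 units with Clearance=-4 (Response = 4, 7, 0, -1, 1): Outcome = 8, 11, 4, 3, 5, mean 6.2.
Difference = 5.5 − 6.2 = -0.7.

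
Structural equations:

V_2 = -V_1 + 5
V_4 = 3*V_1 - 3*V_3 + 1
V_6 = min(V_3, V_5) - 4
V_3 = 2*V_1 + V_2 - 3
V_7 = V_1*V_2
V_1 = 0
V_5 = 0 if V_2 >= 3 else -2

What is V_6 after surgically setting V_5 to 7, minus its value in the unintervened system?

2

The intervention breaks the incoming arrows to V_5: V_5 = 0 if V_2 >= 3 else -2 no longer applies, and V_5 = 7.
V_2 = -V_1 + 5  [with V_1=0]  = 5
V_3 = 2*V_1 + V_2 - 3  [with V_1=0, V_2=5]  = 2
V_6 = min(V_3, V_5) - 4  [with V_3=2, V_5=7]  = -2
Without intervention: V_2 = -V_1 + 5  [with V_1=0]  = 5; V_3 = 2*V_1 + V_2 - 3  [with V_1=0, V_2=5]  = 2; V_5 = 0 if V_2 >= 3 else -2  [with V_2=5]  = 0; V_6 = min(V_3, V_5) - 4  [with V_3=2, V_5=0]  = -4.
Change = -2 − (-4) = 2.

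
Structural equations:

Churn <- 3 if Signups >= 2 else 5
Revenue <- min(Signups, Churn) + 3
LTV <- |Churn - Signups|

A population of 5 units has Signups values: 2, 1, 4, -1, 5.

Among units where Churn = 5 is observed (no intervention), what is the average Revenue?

Observing Churn=5 restricts to units where Churn's equation naturally yields 5: Signups ∈ {1, -1}. In that subpopulation Revenue = 4, 2, mean 3.

3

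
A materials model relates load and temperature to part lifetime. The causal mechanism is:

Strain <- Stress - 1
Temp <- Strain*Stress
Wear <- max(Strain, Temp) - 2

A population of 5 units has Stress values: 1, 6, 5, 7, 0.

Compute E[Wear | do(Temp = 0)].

Under do(Temp=0), Temp's equation is replaced by Temp=0 for every unit. Per-unit Wear: -2, 3, 2, 4, -2. Mean = 1.

1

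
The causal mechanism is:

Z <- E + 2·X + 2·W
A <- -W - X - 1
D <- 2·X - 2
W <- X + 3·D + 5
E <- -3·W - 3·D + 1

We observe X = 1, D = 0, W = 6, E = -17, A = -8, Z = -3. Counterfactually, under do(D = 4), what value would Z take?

-27

Under do(D=4), the mechanism D <- 2·X - 2 is discarded; D is fixed at 4.
W = X + 3·D + 5  [with X=1, D=4]  = 18
E = -3·W - 3·D + 1  [with W=18, D=4]  = -65
Z = E + 2·X + 2·W  [with E=-65, X=1, W=18]  = -27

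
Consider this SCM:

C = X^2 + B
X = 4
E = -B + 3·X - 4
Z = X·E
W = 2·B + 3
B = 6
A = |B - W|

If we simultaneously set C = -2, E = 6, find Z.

Setting C = -2, E = 6 by intervention discards those variables' equations.
Z = X·E  [with X=4, E=6]  = 24

24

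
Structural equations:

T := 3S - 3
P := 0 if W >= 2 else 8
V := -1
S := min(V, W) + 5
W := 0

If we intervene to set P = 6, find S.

Under do(P=6), the mechanism P := 0 if W >= 2 else 8 is discarded; P is fixed at 6.
Since S is not a descendant of the intervened variable, it is unaffected.
S = min(V, W) + 5  [with V=-1, W=0]  = 4

4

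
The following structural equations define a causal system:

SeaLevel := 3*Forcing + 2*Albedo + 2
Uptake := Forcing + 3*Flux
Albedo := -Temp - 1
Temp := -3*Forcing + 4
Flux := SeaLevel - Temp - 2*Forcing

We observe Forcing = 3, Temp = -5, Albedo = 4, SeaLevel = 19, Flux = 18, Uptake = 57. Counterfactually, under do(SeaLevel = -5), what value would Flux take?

-6

Intervening sets SeaLevel = -5 and removes its equation (SeaLevel := 3*Forcing + 2*Albedo + 2).
Temp = -3*Forcing + 4  [with Forcing=3]  = -5
Flux = SeaLevel - Temp - 2*Forcing  [with SeaLevel=-5, Temp=-5, Forcing=3]  = -6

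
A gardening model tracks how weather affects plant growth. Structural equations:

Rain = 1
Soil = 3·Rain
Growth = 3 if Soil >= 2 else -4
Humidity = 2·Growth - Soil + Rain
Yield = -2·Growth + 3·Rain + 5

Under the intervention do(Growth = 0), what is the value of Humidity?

The intervention breaks the incoming arrows to Growth: Growth = 3 if Soil >= 2 else -4 no longer applies, and Growth = 0.
Soil = 3·Rain  [with Rain=1]  = 3
Humidity = 2·Growth - Soil + Rain  [with Growth=0, Soil=3, Rain=1]  = -2

-2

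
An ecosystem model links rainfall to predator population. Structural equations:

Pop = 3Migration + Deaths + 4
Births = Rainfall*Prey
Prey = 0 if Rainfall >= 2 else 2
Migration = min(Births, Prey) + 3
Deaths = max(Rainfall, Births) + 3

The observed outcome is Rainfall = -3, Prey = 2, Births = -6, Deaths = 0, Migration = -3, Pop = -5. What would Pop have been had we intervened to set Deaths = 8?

3

Under do(Deaths=8), the mechanism Deaths = max(Rainfall, Births) + 3 is discarded; Deaths is fixed at 8.
Prey = 0 if Rainfall >= 2 else 2  [with Rainfall=-3]  = 2
Births = Rainfall*Prey  [with Rainfall=-3, Prey=2]  = -6
Migration = min(Births, Prey) + 3  [with Births=-6, Prey=2]  = -3
Pop = 3Migration + Deaths + 4  [with Migration=-3, Deaths=8]  = 3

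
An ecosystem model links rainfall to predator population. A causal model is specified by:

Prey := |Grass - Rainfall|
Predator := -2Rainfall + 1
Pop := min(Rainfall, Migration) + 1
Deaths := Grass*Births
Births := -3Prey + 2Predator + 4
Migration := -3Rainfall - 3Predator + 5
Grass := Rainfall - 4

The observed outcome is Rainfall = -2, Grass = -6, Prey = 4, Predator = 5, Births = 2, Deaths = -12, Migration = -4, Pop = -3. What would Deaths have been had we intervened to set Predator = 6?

-24

Under do(Predator=6), the mechanism Predator := -2Rainfall + 1 is discarded; Predator is fixed at 6.
Grass = Rainfall - 4  [with Rainfall=-2]  = -6
Prey = |Grass - Rainfall|  [with Grass=-6, Rainfall=-2]  = 4
Births = -3Prey + 2Predator + 4  [with Prey=4, Predator=6]  = 4
Deaths = Grass*Births  [with Grass=-6, Births=4]  = -24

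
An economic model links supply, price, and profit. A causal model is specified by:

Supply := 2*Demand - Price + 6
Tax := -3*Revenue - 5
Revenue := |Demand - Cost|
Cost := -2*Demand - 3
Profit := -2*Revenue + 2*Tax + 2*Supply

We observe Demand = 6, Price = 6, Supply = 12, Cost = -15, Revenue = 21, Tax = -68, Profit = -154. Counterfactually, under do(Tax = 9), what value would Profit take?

0

Intervening sets Tax = 9 and removes its equation (Tax := -3*Revenue - 5).
Supply = 2*Demand - Price + 6  [with Demand=6, Price=6]  = 12
Cost = -2*Demand - 3  [with Demand=6]  = -15
Revenue = |Demand - Cost|  [with Demand=6, Cost=-15]  = 21
Profit = -2*Revenue + 2*Tax + 2*Supply  [with Revenue=21, Tax=9, Supply=12]  = 0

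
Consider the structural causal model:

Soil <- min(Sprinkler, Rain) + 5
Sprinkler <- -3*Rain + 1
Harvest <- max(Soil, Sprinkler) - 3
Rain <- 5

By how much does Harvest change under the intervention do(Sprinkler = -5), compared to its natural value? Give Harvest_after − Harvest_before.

Under do(Sprinkler=-5), the mechanism Sprinkler <- -3*Rain + 1 is discarded; Sprinkler is fixed at -5.
Soil = min(Sprinkler, Rain) + 5  [with Sprinkler=-5, Rain=5]  = 0
Harvest = max(Soil, Sprinkler) - 3  [with Soil=0, Sprinkler=-5]  = -3
Without intervention: Sprinkler = -3*Rain + 1  [with Rain=5]  = -14; Soil = min(Sprinkler, Rain) + 5  [with Sprinkler=-14, Rain=5]  = -9; Harvest = max(Soil, Sprinkler) - 3  [with Soil=-9, Sprinkler=-14]  = -12.
Change = -3 − (-12) = 9.

9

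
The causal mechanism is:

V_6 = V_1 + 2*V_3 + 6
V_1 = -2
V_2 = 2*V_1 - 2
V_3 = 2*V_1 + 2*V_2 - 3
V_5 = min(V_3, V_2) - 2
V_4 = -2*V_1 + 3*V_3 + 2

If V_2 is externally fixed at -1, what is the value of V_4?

-21

Under do(V_2=-1), the mechanism V_2 = 2*V_1 - 2 is discarded; V_2 is fixed at -1.
V_3 = 2*V_1 + 2*V_2 - 3  [with V_1=-2, V_2=-1]  = -9
V_4 = -2*V_1 + 3*V_3 + 2  [with V_1=-2, V_3=-9]  = -21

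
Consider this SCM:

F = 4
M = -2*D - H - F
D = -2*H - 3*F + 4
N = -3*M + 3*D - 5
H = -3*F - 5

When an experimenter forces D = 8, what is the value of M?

-3

The intervention breaks the incoming arrows to D: D = -2*H - 3*F + 4 no longer applies, and D = 8.
H = -3*F - 5  [with F=4]  = -17
M = -2*D - H - F  [with D=8, H=-17, F=4]  = -3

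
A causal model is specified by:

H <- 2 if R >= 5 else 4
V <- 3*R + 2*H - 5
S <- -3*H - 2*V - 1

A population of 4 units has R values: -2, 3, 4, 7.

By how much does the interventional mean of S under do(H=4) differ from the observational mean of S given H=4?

Under do(H=4), H's equation is replaced by H=4 for every unit. Per-unit S: -7, -37, -43, -61. Mean = -37.
E[S|H=4] averages over only the 3 units with H=4 (R = -2, 3, 4): S = -7, -37, -43, mean -29.
Difference = -37 − (-29) = -8.

-8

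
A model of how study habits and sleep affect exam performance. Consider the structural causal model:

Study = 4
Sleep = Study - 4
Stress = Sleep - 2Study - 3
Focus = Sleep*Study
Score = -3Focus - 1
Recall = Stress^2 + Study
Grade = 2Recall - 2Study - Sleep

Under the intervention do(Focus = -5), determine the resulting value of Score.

Intervening sets Focus = -5 and removes its equation (Focus = Sleep*Study).
Score = -3Focus - 1  [with Focus=-5]  = 14

14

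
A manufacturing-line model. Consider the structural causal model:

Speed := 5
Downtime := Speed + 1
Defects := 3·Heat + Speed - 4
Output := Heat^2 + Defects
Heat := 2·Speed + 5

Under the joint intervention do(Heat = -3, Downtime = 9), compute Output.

The joint intervention fixes Heat = -3, Downtime = 9, removing each variable's own equation.
Defects = 3·Heat + Speed - 4  [with Heat=-3, Speed=5]  = -8
Output = Heat^2 + Defects  [with Heat=-3, Defects=-8]  = 1

1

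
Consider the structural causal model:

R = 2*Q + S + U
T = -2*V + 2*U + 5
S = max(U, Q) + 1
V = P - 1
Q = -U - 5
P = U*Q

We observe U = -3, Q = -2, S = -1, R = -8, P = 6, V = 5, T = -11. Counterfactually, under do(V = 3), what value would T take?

-7

Intervening sets V = 3 and removes its equation (V = P - 1).
T = -2*V + 2*U + 5  [with V=3, U=-3]  = -7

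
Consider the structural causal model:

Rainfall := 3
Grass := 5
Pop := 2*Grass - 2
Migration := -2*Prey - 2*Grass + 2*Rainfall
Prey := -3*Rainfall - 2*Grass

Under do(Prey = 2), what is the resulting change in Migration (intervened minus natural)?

-42

The intervention breaks the incoming arrows to Prey: Prey := -3*Rainfall - 2*Grass no longer applies, and Prey = 2.
Migration = -2*Prey - 2*Grass + 2*Rainfall  [with Prey=2, Grass=5, Rainfall=3]  = -8
Without intervention: Prey = -3*Rainfall - 2*Grass  [with Rainfall=3, Grass=5]  = -19; Migration = -2*Prey - 2*Grass + 2*Rainfall  [with Prey=-19, Grass=5, Rainfall=3]  = 34.
Change = -8 − 34 = -42.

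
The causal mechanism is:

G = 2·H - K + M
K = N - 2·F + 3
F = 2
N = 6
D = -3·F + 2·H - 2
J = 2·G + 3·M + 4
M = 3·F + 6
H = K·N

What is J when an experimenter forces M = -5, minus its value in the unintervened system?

The intervention breaks the incoming arrows to M: M = 3·F + 6 no longer applies, and M = -5.
K = N - 2·F + 3  [with N=6, F=2]  = 5
H = K·N  [with K=5, N=6]  = 30
G = 2·H - K + M  [with H=30, K=5, M=-5]  = 50
J = 2·G + 3·M + 4  [with G=50, M=-5]  = 89
Without intervention: M = 3·F + 6  [with F=2]  = 12; K = N - 2·F + 3  [with N=6, F=2]  = 5; H = K·N  [with K=5, N=6]  = 30; G = 2·H - K + M  [with H=30, K=5, M=12]  = 67; J = 2·G + 3·M + 4  [with G=67, M=12]  = 174.
Change = 89 − 174 = -85.

-85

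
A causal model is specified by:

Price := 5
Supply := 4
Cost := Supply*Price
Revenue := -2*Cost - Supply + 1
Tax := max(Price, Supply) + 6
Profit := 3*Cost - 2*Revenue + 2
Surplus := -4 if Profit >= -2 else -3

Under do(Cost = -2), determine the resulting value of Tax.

11

do(Cost=-2) replaces the equation Cost := Supply*Price with the constant Cost = -2.
Tax is not downstream of the intervention, so its value is determined by the original equations.
Tax = max(Price, Supply) + 6  [with Price=5, Supply=4]  = 11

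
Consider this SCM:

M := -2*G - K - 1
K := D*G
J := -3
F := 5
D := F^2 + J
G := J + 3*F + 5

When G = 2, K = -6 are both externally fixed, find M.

1

The joint intervention fixes G = 2, K = -6, removing each variable's own equation.
M = -2*G - K - 1  [with G=2, K=-6]  = 1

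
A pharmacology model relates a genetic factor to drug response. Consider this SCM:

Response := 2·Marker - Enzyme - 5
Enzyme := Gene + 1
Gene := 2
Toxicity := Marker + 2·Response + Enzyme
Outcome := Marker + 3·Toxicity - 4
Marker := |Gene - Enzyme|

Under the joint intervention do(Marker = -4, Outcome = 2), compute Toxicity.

-33

The joint intervention fixes Marker = -4, Outcome = 2, removing each variable's own equation.
Enzyme = Gene + 1  [with Gene=2]  = 3
Response = 2·Marker - Enzyme - 5  [with Marker=-4, Enzyme=3]  = -16
Toxicity = Marker + 2·Response + Enzyme  [with Marker=-4, Response=-16, Enzyme=3]  = -33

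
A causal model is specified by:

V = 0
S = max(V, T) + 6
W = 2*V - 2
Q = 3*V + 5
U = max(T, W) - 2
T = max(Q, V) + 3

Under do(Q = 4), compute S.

Under do(Q=4), the mechanism Q = 3*V + 5 is discarded; Q is fixed at 4.
T = max(Q, V) + 3  [with Q=4, V=0]  = 7
S = max(V, T) + 6  [with V=0, T=7]  = 13

13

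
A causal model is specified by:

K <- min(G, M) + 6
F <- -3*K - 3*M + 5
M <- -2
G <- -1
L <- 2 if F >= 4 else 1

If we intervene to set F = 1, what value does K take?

Under do(F=1), the mechanism F <- -3*K - 3*M + 5 is discarded; F is fixed at 1.
Since K is not a descendant of the intervened variable, it is unaffected.
K = min(G, M) + 6  [with G=-1, M=-2]  = 4

4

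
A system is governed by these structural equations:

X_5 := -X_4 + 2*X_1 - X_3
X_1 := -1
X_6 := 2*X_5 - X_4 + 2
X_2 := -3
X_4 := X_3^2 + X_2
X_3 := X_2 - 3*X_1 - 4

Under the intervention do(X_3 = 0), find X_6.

The intervention breaks the incoming arrows to X_3: X_3 := X_2 - 3*X_1 - 4 no longer applies, and X_3 = 0.
X_4 = X_3^2 + X_2  [with X_3=0, X_2=-3]  = -3
X_5 = -X_4 + 2*X_1 - X_3  [with X_4=-3, X_1=-1, X_3=0]  = 1
X_6 = 2*X_5 - X_4 + 2  [with X_5=1, X_4=-3]  = 7

7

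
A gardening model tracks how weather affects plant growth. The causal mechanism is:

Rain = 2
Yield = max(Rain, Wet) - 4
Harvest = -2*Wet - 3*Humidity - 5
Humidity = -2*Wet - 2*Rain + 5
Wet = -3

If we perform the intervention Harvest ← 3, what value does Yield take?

The intervention breaks the incoming arrows to Harvest: Harvest = -2*Wet - 3*Humidity - 5 no longer applies, and Harvest = 3.
Since Yield is not a descendant of the intervened variable, it is unaffected.
Yield = max(Rain, Wet) - 4  [with Rain=2, Wet=-3]  = -2

-2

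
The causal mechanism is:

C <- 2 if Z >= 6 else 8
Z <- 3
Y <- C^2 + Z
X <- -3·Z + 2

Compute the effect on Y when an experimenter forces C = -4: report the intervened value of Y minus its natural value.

-48

Under do(C=-4), the mechanism C <- 2 if Z >= 6 else 8 is discarded; C is fixed at -4.
Y = C^2 + Z  [with C=-4, Z=3]  = 19
Without intervention: C = 2 if Z >= 6 else 8  [with Z=3]  = 8; Y = C^2 + Z  [with C=8, Z=3]  = 67.
Change = 19 − 67 = -48.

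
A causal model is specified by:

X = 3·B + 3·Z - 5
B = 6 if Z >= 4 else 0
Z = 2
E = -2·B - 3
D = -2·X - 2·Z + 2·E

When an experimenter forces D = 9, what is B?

Under do(D=9), the mechanism D = -2·X - 2·Z + 2·E is discarded; D is fixed at 9.
No directed path runs from D to B, so B keeps its natural value.
B = 6 if Z >= 4 else 0  [with Z=2]  = 0

0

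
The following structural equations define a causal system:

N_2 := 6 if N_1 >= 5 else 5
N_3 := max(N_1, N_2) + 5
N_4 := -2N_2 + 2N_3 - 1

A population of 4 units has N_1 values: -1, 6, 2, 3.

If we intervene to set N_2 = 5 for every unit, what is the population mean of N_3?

10.25

Every unit gets N_2=5 under the intervention. N_3 values become 10, 11, 10, 10; E[N_3|do(N_2=5)] = 10.25.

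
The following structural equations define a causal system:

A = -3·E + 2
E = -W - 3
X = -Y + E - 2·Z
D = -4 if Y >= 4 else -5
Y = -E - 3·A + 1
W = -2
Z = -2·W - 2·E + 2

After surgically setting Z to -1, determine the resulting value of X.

The intervention breaks the incoming arrows to Z: Z = -2·W - 2·E + 2 no longer applies, and Z = -1.
E = -W - 3  [with W=-2]  = -1
A = -3·E + 2  [with E=-1]  = 5
Y = -E - 3·A + 1  [with E=-1, A=5]  = -13
X = -Y + E - 2·Z  [with Y=-13, E=-1, Z=-1]  = 14

14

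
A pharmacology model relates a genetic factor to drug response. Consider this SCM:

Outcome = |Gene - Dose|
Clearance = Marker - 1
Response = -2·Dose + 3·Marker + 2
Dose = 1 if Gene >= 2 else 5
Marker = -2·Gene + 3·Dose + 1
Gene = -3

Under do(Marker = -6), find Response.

-26

The intervention breaks the incoming arrows to Marker: Marker = -2·Gene + 3·Dose + 1 no longer applies, and Marker = -6.
Dose = 1 if Gene >= 2 else 5  [with Gene=-3]  = 5
Response = -2·Dose + 3·Marker + 2  [with Dose=5, Marker=-6]  = -26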